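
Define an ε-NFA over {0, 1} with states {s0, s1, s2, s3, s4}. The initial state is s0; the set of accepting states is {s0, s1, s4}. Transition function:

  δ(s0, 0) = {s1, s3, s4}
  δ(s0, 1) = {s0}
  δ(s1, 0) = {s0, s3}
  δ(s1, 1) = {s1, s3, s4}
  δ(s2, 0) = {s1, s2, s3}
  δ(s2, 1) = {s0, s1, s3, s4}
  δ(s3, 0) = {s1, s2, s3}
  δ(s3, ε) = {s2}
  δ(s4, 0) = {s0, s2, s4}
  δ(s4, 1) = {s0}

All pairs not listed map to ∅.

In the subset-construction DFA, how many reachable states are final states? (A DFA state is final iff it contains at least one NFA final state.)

Start state of the DFA: {s0} (ε-closure of the NFA start).
{s0} --0--> {s1, s2, s3, s4}  [new]
{s0} --1--> {s0}  [seen]
{s1, s2, s3, s4} --0--> {s0, s1, s2, s3, s4}  [new]
{s1, s2, s3, s4} --1--> {s0, s1, s2, s3, s4}  [seen]
{s0, s1, s2, s3, s4} --0--> {s0, s1, s2, s3, s4}  [seen]
{s0, s1, s2, s3, s4} --1--> {s0, s1, s2, s3, s4}  [seen]
Reachable DFA states: {s0}, {s1, s2, s3, s4}, {s0, s1, s2, s3, s4}.
Accepting DFA states (contain an NFA accepting state): {s0}, {s1, s2, s3, s4}, {s0, s1, s2, s3, s4}.

3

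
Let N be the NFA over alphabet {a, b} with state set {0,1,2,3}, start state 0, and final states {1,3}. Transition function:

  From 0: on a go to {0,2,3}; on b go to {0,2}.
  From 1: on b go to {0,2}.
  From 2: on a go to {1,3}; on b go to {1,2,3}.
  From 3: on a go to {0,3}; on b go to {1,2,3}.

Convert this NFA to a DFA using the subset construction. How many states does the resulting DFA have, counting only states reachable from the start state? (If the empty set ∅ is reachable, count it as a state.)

4

Start state of the DFA: {0}.
{0} --a--> {0,2,3}  [new]
{0} --b--> {0,2}  [new]
{0,2,3} --a--> {0,1,2,3}  [new]
{0,2,3} --b--> {0,1,2,3}  [seen]
{0,2} --a--> {0,1,2,3}  [seen]
{0,2} --b--> {0,1,2,3}  [seen]
{0,1,2,3} --a--> {0,1,2,3}  [seen]
{0,1,2,3} --b--> {0,1,2,3}  [seen]
Reachable DFA states: {0}, {0,2,3}, {0,2}, {0,1,2,3}.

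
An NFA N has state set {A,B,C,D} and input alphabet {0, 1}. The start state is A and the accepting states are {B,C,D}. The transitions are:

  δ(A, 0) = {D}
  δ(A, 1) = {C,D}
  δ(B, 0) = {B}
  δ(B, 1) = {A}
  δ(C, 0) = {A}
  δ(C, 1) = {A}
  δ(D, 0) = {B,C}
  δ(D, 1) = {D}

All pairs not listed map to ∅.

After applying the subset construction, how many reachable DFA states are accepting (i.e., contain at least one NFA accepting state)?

11

Start state of the DFA: {A}.
{A} --0--> {D}  [new]
{A} --1--> {C,D}  [new]
{D} --0--> {B,C}  [new]
{D} --1--> {D}  [seen]
{C,D} --0--> {A,B,C}  [new]
{C,D} --1--> {A,D}  [new]
{B,C} --0--> {A,B}  [new]
{B,C} --1--> {A}  [seen]
{A,B,C} --0--> {A,B,D}  [new]
{A,B,C} --1--> {A,C,D}  [new]
{A,D} --0--> {B,C,D}  [new]
{A,D} --1--> {C,D}  [seen]
{A,B} --0--> {B,D}  [new]
{A,B} --1--> {A,C,D}  [seen]
{A,B,D} --0--> {B,C,D}  [seen]
{A,B,D} --1--> {A,C,D}  [seen]
{A,C,D} --0--> {A,B,C,D}  [new]
{A,C,D} --1--> {A,C,D}  [seen]
{B,C,D} --0--> {A,B,C}  [seen]
{B,C,D} --1--> {A,D}  [seen]
{B,D} --0--> {B,C}  [seen]
{B,D} --1--> {A,D}  [seen]
{A,B,C,D} --0--> {A,B,C,D}  [seen]
{A,B,C,D} --1--> {A,C,D}  [seen]
Reachable DFA states: {A}, {D}, {C,D}, {B,C}, {A,B,C}, {A,D}, {A,B}, {A,B,D}, {A,C,D}, {B,C,D}, {B,D}, {A,B,C,D}.
Accepting DFA states (contain an NFA accepting state): {D}, {C,D}, {B,C}, {A,B,C}, {A,D}, {A,B}, {A,B,D}, {A,C,D}, {B,C,D}, {B,D}, {A,B,C,D}.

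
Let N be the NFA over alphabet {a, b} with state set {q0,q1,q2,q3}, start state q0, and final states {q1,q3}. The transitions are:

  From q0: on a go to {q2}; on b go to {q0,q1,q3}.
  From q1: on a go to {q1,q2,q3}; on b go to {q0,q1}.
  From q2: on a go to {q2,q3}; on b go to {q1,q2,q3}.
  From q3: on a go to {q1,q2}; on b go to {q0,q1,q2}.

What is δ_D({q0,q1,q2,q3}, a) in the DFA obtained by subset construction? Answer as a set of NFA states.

δ(q0,a) = {q2}; δ(q1,a) = {q1,q2,q3}; δ(q2,a) = {q2,q3}; δ(q3,a) = {q1,q2}.
Union: {q1,q2,q3}.

{q1,q2,q3}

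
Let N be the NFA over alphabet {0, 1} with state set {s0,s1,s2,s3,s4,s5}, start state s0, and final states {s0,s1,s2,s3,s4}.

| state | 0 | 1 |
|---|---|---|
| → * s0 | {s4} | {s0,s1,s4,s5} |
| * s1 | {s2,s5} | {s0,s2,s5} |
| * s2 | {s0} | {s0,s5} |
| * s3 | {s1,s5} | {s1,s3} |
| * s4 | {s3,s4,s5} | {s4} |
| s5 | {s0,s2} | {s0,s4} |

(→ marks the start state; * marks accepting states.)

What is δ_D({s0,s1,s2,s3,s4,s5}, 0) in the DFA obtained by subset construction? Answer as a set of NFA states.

δ(s0,0) = {s4}; δ(s1,0) = {s2,s5}; δ(s2,0) = {s0}; δ(s3,0) = {s1,s5}; δ(s4,0) = {s3,s4,s5}; δ(s5,0) = {s0,s2}.
Union: {s0,s1,s2,s3,s4,s5}.

{s0,s1,s2,s3,s4,s5}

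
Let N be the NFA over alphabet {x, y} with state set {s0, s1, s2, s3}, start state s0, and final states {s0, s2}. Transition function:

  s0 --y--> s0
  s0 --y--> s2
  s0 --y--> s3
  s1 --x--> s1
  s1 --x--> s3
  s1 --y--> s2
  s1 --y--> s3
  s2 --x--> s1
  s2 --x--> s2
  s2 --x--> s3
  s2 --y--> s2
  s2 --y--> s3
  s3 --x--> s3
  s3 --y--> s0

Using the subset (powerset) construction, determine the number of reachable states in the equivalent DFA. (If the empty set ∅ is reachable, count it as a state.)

Start state of the DFA: {s0}.
{s0} --x--> ∅  [new]
{s0} --y--> {s0, s2, s3}  [new]
∅ --x--> ∅  [seen]
∅ --y--> ∅  [seen]
{s0, s2, s3} --x--> {s1, s2, s3}  [new]
{s0, s2, s3} --y--> {s0, s2, s3}  [seen]
{s1, s2, s3} --x--> {s1, s2, s3}  [seen]
{s1, s2, s3} --y--> {s0, s2, s3}  [seen]
Reachable DFA states: {s0}, ∅, {s0, s2, s3}, {s1, s2, s3}.

4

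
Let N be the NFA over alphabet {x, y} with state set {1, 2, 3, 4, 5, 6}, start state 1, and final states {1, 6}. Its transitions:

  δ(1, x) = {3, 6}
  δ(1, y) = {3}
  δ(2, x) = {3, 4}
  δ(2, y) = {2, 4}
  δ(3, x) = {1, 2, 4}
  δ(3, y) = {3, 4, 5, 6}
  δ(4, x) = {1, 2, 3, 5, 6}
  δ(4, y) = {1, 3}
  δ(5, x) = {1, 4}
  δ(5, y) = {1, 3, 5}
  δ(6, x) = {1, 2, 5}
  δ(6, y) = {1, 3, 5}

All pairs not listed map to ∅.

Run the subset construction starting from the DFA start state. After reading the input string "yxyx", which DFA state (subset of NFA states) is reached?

{1, 2, 3, 4, 5, 6}

Start: {1}.
δ(1,y) = {3}.
Union: {3}.
After y: {3}.
δ(3,x) = {1, 2, 4}.
Union: {1, 2, 4}.
After x: {1, 2, 4}.
δ(1,y) = {3}; δ(2,y) = {2, 4}; δ(4,y) = {1, 3}.
Union: {1, 2, 3, 4}.
After y: {1, 2, 3, 4}.
δ(1,x) = {3, 6}; δ(2,x) = {3, 4}; δ(3,x) = {1, 2, 4}; δ(4,x) = {1, 2, 3, 5, 6}.
Union: {1, 2, 3, 4, 5, 6}.
After x: {1, 2, 3, 4, 5, 6}.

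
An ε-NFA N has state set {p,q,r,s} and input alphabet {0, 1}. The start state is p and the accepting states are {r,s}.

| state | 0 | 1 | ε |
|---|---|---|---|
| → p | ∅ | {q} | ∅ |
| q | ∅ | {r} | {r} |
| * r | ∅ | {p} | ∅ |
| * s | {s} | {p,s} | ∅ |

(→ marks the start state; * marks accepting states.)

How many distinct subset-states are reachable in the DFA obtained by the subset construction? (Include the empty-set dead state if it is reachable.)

5

Start state of the DFA: {p} (ε-closure of the NFA start).
{p} --0--> ∅  [new]
{p} --1--> {q,r}  [new]
∅ --0--> ∅  [seen]
∅ --1--> ∅  [seen]
{q,r} --0--> ∅  [seen]
{q,r} --1--> {p,r}  [new]
{p,r} --0--> ∅  [seen]
{p,r} --1--> {p,q,r}  [new]
{p,q,r} --0--> ∅  [seen]
{p,q,r} --1--> {p,q,r}  [seen]
Reachable DFA states: {p}, ∅, {q,r}, {p,r}, {p,q,r}.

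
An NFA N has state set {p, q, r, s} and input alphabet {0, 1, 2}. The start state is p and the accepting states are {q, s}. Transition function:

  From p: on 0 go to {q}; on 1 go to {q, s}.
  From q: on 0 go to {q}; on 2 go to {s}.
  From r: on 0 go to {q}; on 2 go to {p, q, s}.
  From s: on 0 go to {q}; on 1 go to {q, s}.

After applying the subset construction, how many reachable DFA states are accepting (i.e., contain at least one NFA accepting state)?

Start state of the DFA: {p}.
{p} --0--> {q}  [new]
{p} --1--> {q, s}  [new]
{p} --2--> ∅  [new]
{q} --0--> {q}  [seen]
{q} --1--> ∅  [seen]
{q} --2--> {s}  [new]
{q, s} --0--> {q}  [seen]
{q, s} --1--> {q, s}  [seen]
{q, s} --2--> {s}  [seen]
∅ --0--> ∅  [seen]
∅ --1--> ∅  [seen]
∅ --2--> ∅  [seen]
{s} --0--> {q}  [seen]
{s} --1--> {q, s}  [seen]
{s} --2--> ∅  [seen]
Reachable DFA states: {p}, {q}, {q, s}, ∅, {s}.
Accepting DFA states (contain an NFA accepting state): {q}, {q, s}, {s}.

3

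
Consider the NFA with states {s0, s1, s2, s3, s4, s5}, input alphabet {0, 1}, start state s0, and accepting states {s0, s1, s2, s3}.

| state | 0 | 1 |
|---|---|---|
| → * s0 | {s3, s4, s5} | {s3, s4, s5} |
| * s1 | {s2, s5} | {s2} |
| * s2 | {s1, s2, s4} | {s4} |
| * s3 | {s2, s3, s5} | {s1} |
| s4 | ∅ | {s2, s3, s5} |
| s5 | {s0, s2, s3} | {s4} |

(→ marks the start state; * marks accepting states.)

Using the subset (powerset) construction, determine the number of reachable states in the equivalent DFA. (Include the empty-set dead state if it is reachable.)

6

Start state of the DFA: {s0}.
{s0} --0--> {s3, s4, s5}  [new]
{s0} --1--> {s3, s4, s5}  [seen]
{s3, s4, s5} --0--> {s0, s2, s3, s5}  [new]
{s3, s4, s5} --1--> {s1, s2, s3, s4, s5}  [new]
{s0, s2, s3, s5} --0--> {s0, s1, s2, s3, s4, s5}  [new]
{s0, s2, s3, s5} --1--> {s1, s3, s4, s5}  [new]
{s1, s2, s3, s4, s5} --0--> {s0, s1, s2, s3, s4, s5}  [seen]
{s1, s2, s3, s4, s5} --1--> {s1, s2, s3, s4, s5}  [seen]
{s0, s1, s2, s3, s4, s5} --0--> {s0, s1, s2, s3, s4, s5}  [seen]
{s0, s1, s2, s3, s4, s5} --1--> {s1, s2, s3, s4, s5}  [seen]
{s1, s3, s4, s5} --0--> {s0, s2, s3, s5}  [seen]
{s1, s3, s4, s5} --1--> {s1, s2, s3, s4, s5}  [seen]
Reachable DFA states: {s0}, {s3, s4, s5}, {s0, s2, s3, s5}, {s1, s2, s3, s4, s5}, {s0, s1, s2, s3, s4, s5}, {s1, s3, s4, s5}.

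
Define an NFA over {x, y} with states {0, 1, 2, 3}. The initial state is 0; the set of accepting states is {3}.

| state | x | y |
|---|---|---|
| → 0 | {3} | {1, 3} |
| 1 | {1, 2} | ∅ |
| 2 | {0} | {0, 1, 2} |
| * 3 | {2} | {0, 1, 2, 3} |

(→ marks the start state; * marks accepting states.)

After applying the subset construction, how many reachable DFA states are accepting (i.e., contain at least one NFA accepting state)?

3

Start state of the DFA: {0}.
{0} --x--> {3}  [new]
{0} --y--> {1, 3}  [new]
{3} --x--> {2}  [new]
{3} --y--> {0, 1, 2, 3}  [new]
{1, 3} --x--> {1, 2}  [new]
{1, 3} --y--> {0, 1, 2, 3}  [seen]
{2} --x--> {0}  [seen]
{2} --y--> {0, 1, 2}  [new]
{0, 1, 2, 3} --x--> {0, 1, 2, 3}  [seen]
{0, 1, 2, 3} --y--> {0, 1, 2, 3}  [seen]
{1, 2} --x--> {0, 1, 2}  [seen]
{1, 2} --y--> {0, 1, 2}  [seen]
{0, 1, 2} --x--> {0, 1, 2, 3}  [seen]
{0, 1, 2} --y--> {0, 1, 2, 3}  [seen]
Reachable DFA states: {0}, {3}, {1, 3}, {2}, {0, 1, 2, 3}, {1, 2}, {0, 1, 2}.
Accepting DFA states (contain an NFA accepting state): {3}, {1, 3}, {0, 1, 2, 3}.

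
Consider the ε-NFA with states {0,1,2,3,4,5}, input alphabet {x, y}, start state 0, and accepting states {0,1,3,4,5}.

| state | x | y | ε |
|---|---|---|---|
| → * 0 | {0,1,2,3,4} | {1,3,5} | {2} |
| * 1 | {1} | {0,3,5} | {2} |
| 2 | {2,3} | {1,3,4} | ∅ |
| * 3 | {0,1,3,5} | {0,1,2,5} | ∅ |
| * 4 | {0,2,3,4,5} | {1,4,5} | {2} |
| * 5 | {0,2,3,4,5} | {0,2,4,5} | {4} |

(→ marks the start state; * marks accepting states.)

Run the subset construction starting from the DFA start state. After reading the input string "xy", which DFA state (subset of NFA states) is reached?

Start: {0,2}.
δ(0,x) = {0,1,2,3,4}; δ(2,x) = {2,3}.
Union: {0,1,2,3,4}.
After x: {0,1,2,3,4}.
δ(0,y) = {1,3,5}; δ(1,y) = {0,3,5}; δ(2,y) = {1,3,4}; δ(3,y) = {0,1,2,5}; δ(4,y) = {1,4,5}.
Union: {0,1,2,3,4,5}.
After y: {0,1,2,3,4,5}.

{0,1,2,3,4,5}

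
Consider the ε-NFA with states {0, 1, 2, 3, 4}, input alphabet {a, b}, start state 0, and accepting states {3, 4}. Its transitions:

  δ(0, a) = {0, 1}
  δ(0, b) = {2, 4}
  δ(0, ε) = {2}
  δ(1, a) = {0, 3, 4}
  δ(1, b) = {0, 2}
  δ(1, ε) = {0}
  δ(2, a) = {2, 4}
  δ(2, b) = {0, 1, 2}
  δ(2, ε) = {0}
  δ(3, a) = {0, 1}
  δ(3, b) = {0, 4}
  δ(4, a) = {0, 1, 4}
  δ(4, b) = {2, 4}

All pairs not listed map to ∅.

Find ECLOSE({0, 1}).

Begin with {0, 1}.
0 →ε {2}; add 2.
ε-closure = {0, 1, 2}.

{0, 1, 2}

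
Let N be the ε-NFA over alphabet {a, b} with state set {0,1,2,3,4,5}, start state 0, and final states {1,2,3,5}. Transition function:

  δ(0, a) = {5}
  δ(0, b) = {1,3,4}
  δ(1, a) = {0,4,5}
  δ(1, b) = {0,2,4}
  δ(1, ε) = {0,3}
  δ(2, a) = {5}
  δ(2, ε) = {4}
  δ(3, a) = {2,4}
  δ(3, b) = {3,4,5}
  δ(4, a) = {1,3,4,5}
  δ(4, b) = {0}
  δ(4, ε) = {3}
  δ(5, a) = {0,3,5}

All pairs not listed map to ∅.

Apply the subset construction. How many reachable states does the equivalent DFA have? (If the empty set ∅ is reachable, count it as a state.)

Start state of the DFA: {0} (ε-closure of the NFA start).
{0} --a--> {5}  [new]
{0} --b--> {0,1,3,4}  [new]
{5} --a--> {0,3,5}  [new]
{5} --b--> ∅  [new]
{0,1,3,4} --a--> {0,1,2,3,4,5}  [new]
{0,1,3,4} --b--> {0,1,2,3,4,5}  [seen]
{0,3,5} --a--> {0,2,3,4,5}  [new]
{0,3,5} --b--> {0,1,3,4,5}  [new]
∅ --a--> ∅  [seen]
∅ --b--> ∅  [seen]
{0,1,2,3,4,5} --a--> {0,1,2,3,4,5}  [seen]
{0,1,2,3,4,5} --b--> {0,1,2,3,4,5}  [seen]
{0,2,3,4,5} --a--> {0,1,2,3,4,5}  [seen]
{0,2,3,4,5} --b--> {0,1,3,4,5}  [seen]
{0,1,3,4,5} --a--> {0,1,2,3,4,5}  [seen]
{0,1,3,4,5} --b--> {0,1,2,3,4,5}  [seen]
Reachable DFA states: {0}, {5}, {0,1,3,4}, {0,3,5}, ∅, {0,1,2,3,4,5}, {0,2,3,4,5}, {0,1,3,4,5}.

8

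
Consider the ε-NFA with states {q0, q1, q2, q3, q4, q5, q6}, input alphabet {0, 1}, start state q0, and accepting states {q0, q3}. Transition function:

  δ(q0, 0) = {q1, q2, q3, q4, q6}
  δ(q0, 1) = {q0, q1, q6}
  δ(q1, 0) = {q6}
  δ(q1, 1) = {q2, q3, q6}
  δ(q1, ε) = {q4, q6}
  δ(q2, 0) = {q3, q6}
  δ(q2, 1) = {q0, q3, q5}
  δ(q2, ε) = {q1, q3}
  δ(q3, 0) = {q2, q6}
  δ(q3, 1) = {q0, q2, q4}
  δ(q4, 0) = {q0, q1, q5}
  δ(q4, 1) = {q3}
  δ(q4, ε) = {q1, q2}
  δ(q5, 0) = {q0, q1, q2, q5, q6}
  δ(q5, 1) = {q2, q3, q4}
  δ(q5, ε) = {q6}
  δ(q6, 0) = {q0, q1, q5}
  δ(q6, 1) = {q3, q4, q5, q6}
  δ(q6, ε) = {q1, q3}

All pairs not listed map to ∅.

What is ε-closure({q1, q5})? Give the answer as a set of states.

{q1, q2, q3, q4, q5, q6}

Begin with {q1, q5}.
q1 →ε {q4, q6}; add q4, q6.
q6 →ε {q1, q3}; add q3.
q4 →ε {q1, q2}; add q2.
ε-closure = {q1, q2, q3, q4, q5, q6}.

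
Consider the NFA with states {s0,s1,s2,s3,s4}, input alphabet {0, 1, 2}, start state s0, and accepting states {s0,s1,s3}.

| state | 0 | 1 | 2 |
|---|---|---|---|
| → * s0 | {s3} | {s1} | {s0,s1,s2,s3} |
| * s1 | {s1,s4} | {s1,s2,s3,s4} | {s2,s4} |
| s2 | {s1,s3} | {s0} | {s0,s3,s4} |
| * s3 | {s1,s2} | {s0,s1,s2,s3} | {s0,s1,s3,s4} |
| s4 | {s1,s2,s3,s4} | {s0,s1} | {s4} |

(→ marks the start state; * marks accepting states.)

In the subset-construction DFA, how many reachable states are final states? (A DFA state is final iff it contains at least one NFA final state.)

13

Start state of the DFA: {s0}.
{s0} --0--> {s3}  [new]
{s0} --1--> {s1}  [new]
{s0} --2--> {s0,s1,s2,s3}  [new]
{s3} --0--> {s1,s2}  [new]
{s3} --1--> {s0,s1,s2,s3}  [seen]
{s3} --2--> {s0,s1,s3,s4}  [new]
{s1} --0--> {s1,s4}  [new]
{s1} --1--> {s1,s2,s3,s4}  [new]
{s1} --2--> {s2,s4}  [new]
{s0,s1,s2,s3} --0--> {s1,s2,s3,s4}  [seen]
{s0,s1,s2,s3} --1--> {s0,s1,s2,s3,s4}  [new]
{s0,s1,s2,s3} --2--> {s0,s1,s2,s3,s4}  [seen]
{s1,s2} --0--> {s1,s3,s4}  [new]
{s1,s2} --1--> {s0,s1,s2,s3,s4}  [seen]
{s1,s2} --2--> {s0,s2,s3,s4}  [new]
{s0,s1,s3,s4} --0--> {s1,s2,s3,s4}  [seen]
{s0,s1,s3,s4} --1--> {s0,s1,s2,s3,s4}  [seen]
{s0,s1,s3,s4} --2--> {s0,s1,s2,s3,s4}  [seen]
{s1,s4} --0--> {s1,s2,s3,s4}  [seen]
{s1,s4} --1--> {s0,s1,s2,s3,s4}  [seen]
{s1,s4} --2--> {s2,s4}  [seen]
{s1,s2,s3,s4} --0--> {s1,s2,s3,s4}  [seen]
{s1,s2,s3,s4} --1--> {s0,s1,s2,s3,s4}  [seen]
{s1,s2,s3,s4} --2--> {s0,s1,s2,s3,s4}  [seen]
{s2,s4} --0--> {s1,s2,s3,s4}  [seen]
{s2,s4} --1--> {s0,s1}  [new]
{s2,s4} --2--> {s0,s3,s4}  [new]
{s0,s1,s2,s3,s4} --0--> {s1,s2,s3,s4}  [seen]
{s0,s1,s2,s3,s4} --1--> {s0,s1,s2,s3,s4}  [seen]
{s0,s1,s2,s3,s4} --2--> {s0,s1,s2,s3,s4}  [seen]
{s1,s3,s4} --0--> {s1,s2,s3,s4}  [seen]
{s1,s3,s4} --1--> {s0,s1,s2,s3,s4}  [seen]
{s1,s3,s4} --2--> {s0,s1,s2,s3,s4}  [seen]
{s0,s2,s3,s4} --0--> {s1,s2,s3,s4}  [seen]
{s0,s2,s3,s4} --1--> {s0,s1,s2,s3}  [seen]
{s0,s2,s3,s4} --2--> {s0,s1,s2,s3,s4}  [seen]
{s0,s1} --0--> {s1,s3,s4}  [seen]
{s0,s1} --1--> {s1,s2,s3,s4}  [seen]
{s0,s1} --2--> {s0,s1,s2,s3,s4}  [seen]
{s0,s3,s4} --0--> {s1,s2,s3,s4}  [seen]
{s0,s3,s4} --1--> {s0,s1,s2,s3}  [seen]
{s0,s3,s4} --2--> {s0,s1,s2,s3,s4}  [seen]
Reachable DFA states: {s0}, {s3}, {s1}, {s0,s1,s2,s3}, {s1,s2}, {s0,s1,s3,s4}, {s1,s4}, {s1,s2,s3,s4}, {s2,s4}, {s0,s1,s2,s3,s4}, {s1,s3,s4}, {s0,s2,s3,s4}, {s0,s1}, {s0,s3,s4}.
Accepting DFA states (contain an NFA accepting state): {s0}, {s3}, {s1}, {s0,s1,s2,s3}, {s1,s2}, {s0,s1,s3,s4}, {s1,s4}, {s1,s2,s3,s4}, {s0,s1,s2,s3,s4}, {s1,s3,s4}, {s0,s2,s3,s4}, {s0,s1}, {s0,s3,s4}.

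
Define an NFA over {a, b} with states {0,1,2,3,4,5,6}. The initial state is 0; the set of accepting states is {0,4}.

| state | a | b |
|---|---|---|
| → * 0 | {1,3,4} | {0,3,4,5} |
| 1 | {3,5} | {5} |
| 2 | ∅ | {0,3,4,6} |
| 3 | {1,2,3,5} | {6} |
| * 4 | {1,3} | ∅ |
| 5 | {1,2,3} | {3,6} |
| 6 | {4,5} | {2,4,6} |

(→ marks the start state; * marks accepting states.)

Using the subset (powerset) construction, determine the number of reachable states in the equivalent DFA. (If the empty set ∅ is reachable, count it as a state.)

Start state of the DFA: {0}.
{0} --a--> {1,3,4}  [new]
{0} --b--> {0,3,4,5}  [new]
{1,3,4} --a--> {1,2,3,5}  [new]
{1,3,4} --b--> {5,6}  [new]
{0,3,4,5} --a--> {1,2,3,4,5}  [new]
{0,3,4,5} --b--> {0,3,4,5,6}  [new]
{1,2,3,5} --a--> {1,2,3,5}  [seen]
{1,2,3,5} --b--> {0,3,4,5,6}  [seen]
{5,6} --a--> {1,2,3,4,5}  [seen]
{5,6} --b--> {2,3,4,6}  [new]
{1,2,3,4,5} --a--> {1,2,3,5}  [seen]
{1,2,3,4,5} --b--> {0,3,4,5,6}  [seen]
{0,3,4,5,6} --a--> {1,2,3,4,5}  [seen]
{0,3,4,5,6} --b--> {0,2,3,4,5,6}  [new]
{2,3,4,6} --a--> {1,2,3,4,5}  [seen]
{2,3,4,6} --b--> {0,2,3,4,6}  [new]
{0,2,3,4,5,6} --a--> {1,2,3,4,5}  [seen]
{0,2,3,4,5,6} --b--> {0,2,3,4,5,6}  [seen]
{0,2,3,4,6} --a--> {1,2,3,4,5}  [seen]
{0,2,3,4,6} --b--> {0,2,3,4,5,6}  [seen]
Reachable DFA states: {0}, {1,3,4}, {0,3,4,5}, {1,2,3,5}, {5,6}, {1,2,3,4,5}, {0,3,4,5,6}, {2,3,4,6}, {0,2,3,4,5,6}, {0,2,3,4,6}.

10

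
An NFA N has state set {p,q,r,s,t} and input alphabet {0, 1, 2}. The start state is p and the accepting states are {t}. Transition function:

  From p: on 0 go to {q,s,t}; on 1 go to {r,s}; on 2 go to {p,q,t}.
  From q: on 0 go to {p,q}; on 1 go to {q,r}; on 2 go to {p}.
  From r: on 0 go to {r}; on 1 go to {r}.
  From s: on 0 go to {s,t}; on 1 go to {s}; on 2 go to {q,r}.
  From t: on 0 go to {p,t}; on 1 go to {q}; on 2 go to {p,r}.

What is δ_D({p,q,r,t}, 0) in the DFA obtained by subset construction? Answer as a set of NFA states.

{p,q,r,s,t}

δ(p,0) = {q,s,t}; δ(q,0) = {p,q}; δ(r,0) = {r}; δ(t,0) = {p,t}.
Union: {p,q,r,s,t}.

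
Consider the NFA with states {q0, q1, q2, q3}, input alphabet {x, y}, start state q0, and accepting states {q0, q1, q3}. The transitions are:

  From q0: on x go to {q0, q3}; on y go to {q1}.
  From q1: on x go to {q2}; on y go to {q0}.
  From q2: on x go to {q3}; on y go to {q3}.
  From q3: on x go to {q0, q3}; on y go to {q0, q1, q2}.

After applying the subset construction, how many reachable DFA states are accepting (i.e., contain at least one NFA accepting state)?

Start state of the DFA: {q0}.
{q0} --x--> {q0, q3}  [new]
{q0} --y--> {q1}  [new]
{q0, q3} --x--> {q0, q3}  [seen]
{q0, q3} --y--> {q0, q1, q2}  [new]
{q1} --x--> {q2}  [new]
{q1} --y--> {q0}  [seen]
{q0, q1, q2} --x--> {q0, q2, q3}  [new]
{q0, q1, q2} --y--> {q0, q1, q3}  [new]
{q2} --x--> {q3}  [new]
{q2} --y--> {q3}  [seen]
{q0, q2, q3} --x--> {q0, q3}  [seen]
{q0, q2, q3} --y--> {q0, q1, q2, q3}  [new]
{q0, q1, q3} --x--> {q0, q2, q3}  [seen]
{q0, q1, q3} --y--> {q0, q1, q2}  [seen]
{q3} --x--> {q0, q3}  [seen]
{q3} --y--> {q0, q1, q2}  [seen]
{q0, q1, q2, q3} --x--> {q0, q2, q3}  [seen]
{q0, q1, q2, q3} --y--> {q0, q1, q2, q3}  [seen]
Reachable DFA states: {q0}, {q0, q3}, {q1}, {q0, q1, q2}, {q2}, {q0, q2, q3}, {q0, q1, q3}, {q3}, {q0, q1, q2, q3}.
Accepting DFA states (contain an NFA accepting state): {q0}, {q0, q3}, {q1}, {q0, q1, q2}, {q0, q2, q3}, {q0, q1, q3}, {q3}, {q0, q1, q2, q3}.

8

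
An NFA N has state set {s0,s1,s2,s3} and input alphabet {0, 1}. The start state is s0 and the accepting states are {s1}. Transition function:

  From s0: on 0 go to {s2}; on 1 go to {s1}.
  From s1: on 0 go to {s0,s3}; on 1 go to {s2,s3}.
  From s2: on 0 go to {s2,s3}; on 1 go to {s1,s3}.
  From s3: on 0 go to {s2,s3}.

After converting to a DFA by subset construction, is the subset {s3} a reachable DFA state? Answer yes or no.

Start state of the DFA: {s0}.
{s0} --0--> {s2}  [new]
{s0} --1--> {s1}  [new]
{s2} --0--> {s2,s3}  [new]
{s2} --1--> {s1,s3}  [new]
{s1} --0--> {s0,s3}  [new]
{s1} --1--> {s2,s3}  [seen]
{s2,s3} --0--> {s2,s3}  [seen]
{s2,s3} --1--> {s1,s3}  [seen]
{s1,s3} --0--> {s0,s2,s3}  [new]
{s1,s3} --1--> {s2,s3}  [seen]
{s0,s3} --0--> {s2,s3}  [seen]
{s0,s3} --1--> {s1}  [seen]
{s0,s2,s3} --0--> {s2,s3}  [seen]
{s0,s2,s3} --1--> {s1,s3}  [seen]
Reachable DFA states: {s0}, {s2}, {s1}, {s2,s3}, {s1,s3}, {s0,s3}, {s0,s2,s3}.
{s3} is not among them.

no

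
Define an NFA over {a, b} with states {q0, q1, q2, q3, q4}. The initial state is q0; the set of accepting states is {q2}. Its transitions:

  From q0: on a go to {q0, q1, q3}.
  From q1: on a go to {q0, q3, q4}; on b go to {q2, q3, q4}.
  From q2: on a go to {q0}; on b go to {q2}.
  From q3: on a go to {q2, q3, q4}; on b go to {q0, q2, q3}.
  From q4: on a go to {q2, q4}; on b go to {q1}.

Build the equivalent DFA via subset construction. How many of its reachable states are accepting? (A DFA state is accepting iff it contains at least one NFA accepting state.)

Start state of the DFA: {q0}.
{q0} --a--> {q0, q1, q3}  [new]
{q0} --b--> ∅  [new]
{q0, q1, q3} --a--> {q0, q1, q2, q3, q4}  [new]
{q0, q1, q3} --b--> {q0, q2, q3, q4}  [new]
∅ --a--> ∅  [seen]
∅ --b--> ∅  [seen]
{q0, q1, q2, q3, q4} --a--> {q0, q1, q2, q3, q4}  [seen]
{q0, q1, q2, q3, q4} --b--> {q0, q1, q2, q3, q4}  [seen]
{q0, q2, q3, q4} --a--> {q0, q1, q2, q3, q4}  [seen]
{q0, q2, q3, q4} --b--> {q0, q1, q2, q3}  [new]
{q0, q1, q2, q3} --a--> {q0, q1, q2, q3, q4}  [seen]
{q0, q1, q2, q3} --b--> {q0, q2, q3, q4}  [seen]
Reachable DFA states: {q0}, {q0, q1, q3}, ∅, {q0, q1, q2, q3, q4}, {q0, q2, q3, q4}, {q0, q1, q2, q3}.
Accepting DFA states (contain an NFA accepting state): {q0, q1, q2, q3, q4}, {q0, q2, q3, q4}, {q0, q1, q2, q3}.

3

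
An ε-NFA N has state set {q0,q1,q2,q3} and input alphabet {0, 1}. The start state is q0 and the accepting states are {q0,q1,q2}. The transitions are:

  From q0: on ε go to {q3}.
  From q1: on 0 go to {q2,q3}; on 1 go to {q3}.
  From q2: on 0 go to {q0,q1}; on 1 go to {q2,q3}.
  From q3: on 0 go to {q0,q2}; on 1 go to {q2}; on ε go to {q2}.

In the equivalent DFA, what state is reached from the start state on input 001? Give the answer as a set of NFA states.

Start: {q0,q2,q3}.
δ(q0,0) = ∅; δ(q2,0) = {q0,q1}; δ(q3,0) = {q0,q2}.
Union: {q0,q1,q2}.
ε-closure gives {q0,q1,q2,q3}.
After 0: {q0,q1,q2,q3}.
δ(q0,0) = ∅; δ(q1,0) = {q2,q3}; δ(q2,0) = {q0,q1}; δ(q3,0) = {q0,q2}.
Union: {q0,q1,q2,q3}.
After 0: {q0,q1,q2,q3}.
δ(q0,1) = ∅; δ(q1,1) = {q3}; δ(q2,1) = {q2,q3}; δ(q3,1) = {q2}.
Union: {q2,q3}.
After 1: {q2,q3}.

{q2,q3}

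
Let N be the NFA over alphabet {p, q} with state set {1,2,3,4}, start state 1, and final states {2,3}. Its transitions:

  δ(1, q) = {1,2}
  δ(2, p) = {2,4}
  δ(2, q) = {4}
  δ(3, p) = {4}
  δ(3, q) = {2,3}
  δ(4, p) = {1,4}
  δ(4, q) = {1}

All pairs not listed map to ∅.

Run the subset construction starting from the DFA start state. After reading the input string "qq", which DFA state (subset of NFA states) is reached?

{1,2,4}

Start: {1}.
δ(1,q) = {1,2}.
Union: {1,2}.
After q: {1,2}.
δ(1,q) = {1,2}; δ(2,q) = {4}.
Union: {1,2,4}.
After q: {1,2,4}.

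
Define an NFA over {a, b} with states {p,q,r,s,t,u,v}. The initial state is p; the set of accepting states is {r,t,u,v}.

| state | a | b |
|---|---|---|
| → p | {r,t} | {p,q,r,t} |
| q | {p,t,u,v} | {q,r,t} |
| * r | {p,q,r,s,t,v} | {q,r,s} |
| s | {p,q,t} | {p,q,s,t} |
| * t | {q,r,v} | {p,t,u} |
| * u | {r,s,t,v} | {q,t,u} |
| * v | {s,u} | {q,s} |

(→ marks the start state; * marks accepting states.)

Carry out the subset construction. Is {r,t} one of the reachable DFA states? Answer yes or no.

yes

Start state of the DFA: {p}.
{p} --a--> {r,t}  [new]
{p} --b--> {p,q,r,t}  [new]
{r,t} --a--> {p,q,r,s,t,v}  [new]
{r,t} --b--> {p,q,r,s,t,u}  [new]
{p,q,r,t} --a--> {p,q,r,s,t,u,v}  [new]
{p,q,r,t} --b--> {p,q,r,s,t,u}  [seen]
{p,q,r,s,t,v} --a--> {p,q,r,s,t,u,v}  [seen]
{p,q,r,s,t,v} --b--> {p,q,r,s,t,u}  [seen]
{p,q,r,s,t,u} --a--> {p,q,r,s,t,u,v}  [seen]
{p,q,r,s,t,u} --b--> {p,q,r,s,t,u}  [seen]
{p,q,r,s,t,u,v} --a--> {p,q,r,s,t,u,v}  [seen]
{p,q,r,s,t,u,v} --b--> {p,q,r,s,t,u}  [seen]
Reachable DFA states: {p}, {r,t}, {p,q,r,t}, {p,q,r,s,t,v}, {p,q,r,s,t,u}, {p,q,r,s,t,u,v}.
{r,t} is among them.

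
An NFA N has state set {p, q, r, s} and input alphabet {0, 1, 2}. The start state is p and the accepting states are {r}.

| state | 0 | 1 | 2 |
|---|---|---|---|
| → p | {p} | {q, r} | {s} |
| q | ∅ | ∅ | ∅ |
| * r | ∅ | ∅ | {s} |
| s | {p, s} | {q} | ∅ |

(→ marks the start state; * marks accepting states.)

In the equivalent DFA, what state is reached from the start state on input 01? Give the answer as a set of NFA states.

Start: {p}.
δ(p,0) = {p}.
Union: {p}.
After 0: {p}.
δ(p,1) = {q, r}.
Union: {q, r}.
After 1: {q, r}.

{q, r}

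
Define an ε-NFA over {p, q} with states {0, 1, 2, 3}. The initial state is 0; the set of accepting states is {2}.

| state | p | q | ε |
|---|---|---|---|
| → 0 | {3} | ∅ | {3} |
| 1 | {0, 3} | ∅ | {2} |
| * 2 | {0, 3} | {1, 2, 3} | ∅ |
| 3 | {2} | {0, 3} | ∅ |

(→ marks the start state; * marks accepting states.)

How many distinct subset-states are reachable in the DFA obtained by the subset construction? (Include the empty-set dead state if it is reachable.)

4

Start state of the DFA: {0, 3} (ε-closure of the NFA start).
{0, 3} --p--> {2, 3}  [new]
{0, 3} --q--> {0, 3}  [seen]
{2, 3} --p--> {0, 2, 3}  [new]
{2, 3} --q--> {0, 1, 2, 3}  [new]
{0, 2, 3} --p--> {0, 2, 3}  [seen]
{0, 2, 3} --q--> {0, 1, 2, 3}  [seen]
{0, 1, 2, 3} --p--> {0, 2, 3}  [seen]
{0, 1, 2, 3} --q--> {0, 1, 2, 3}  [seen]
Reachable DFA states: {0, 3}, {2, 3}, {0, 2, 3}, {0, 1, 2, 3}.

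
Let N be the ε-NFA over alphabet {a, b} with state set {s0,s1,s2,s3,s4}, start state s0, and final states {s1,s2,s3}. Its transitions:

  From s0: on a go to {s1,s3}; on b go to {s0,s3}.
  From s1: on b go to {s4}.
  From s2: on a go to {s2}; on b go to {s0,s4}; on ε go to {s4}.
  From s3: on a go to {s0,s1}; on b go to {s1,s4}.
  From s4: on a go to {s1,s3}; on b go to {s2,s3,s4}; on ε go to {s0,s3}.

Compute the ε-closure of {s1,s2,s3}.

Begin with {s1,s2,s3}.
s2 →ε {s4}; add s4.
s4 →ε {s0,s3}; add s0.
ε-closure = {s0,s1,s2,s3,s4}.

{s0,s1,s2,s3,s4}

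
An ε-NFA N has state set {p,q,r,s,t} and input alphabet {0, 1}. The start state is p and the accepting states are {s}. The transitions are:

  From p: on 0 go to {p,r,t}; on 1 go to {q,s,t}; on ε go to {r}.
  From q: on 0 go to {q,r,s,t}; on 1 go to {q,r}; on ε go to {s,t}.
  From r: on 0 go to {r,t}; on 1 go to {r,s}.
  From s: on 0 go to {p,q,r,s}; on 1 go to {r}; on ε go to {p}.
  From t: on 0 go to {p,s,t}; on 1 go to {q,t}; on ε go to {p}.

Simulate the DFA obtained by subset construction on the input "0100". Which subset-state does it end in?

{p,q,r,s,t}

Start: {p,r}.
δ(p,0) = {p,r,t}; δ(r,0) = {r,t}.
Union: {p,r,t}.
After 0: {p,r,t}.
δ(p,1) = {q,s,t}; δ(r,1) = {r,s}; δ(t,1) = {q,t}.
Union: {q,r,s,t}.
ε-closure gives {p,q,r,s,t}.
After 1: {p,q,r,s,t}.
δ(p,0) = {p,r,t}; δ(q,0) = {q,r,s,t}; δ(r,0) = {r,t}; δ(s,0) = {p,q,r,s}; δ(t,0) = {p,s,t}.
Union: {p,q,r,s,t}.
After 0: {p,q,r,s,t}.
δ(p,0) = {p,r,t}; δ(q,0) = {q,r,s,t}; δ(r,0) = {r,t}; δ(s,0) = {p,q,r,s}; δ(t,0) = {p,s,t}.
Union: {p,q,r,s,t}.
After 0: {p,q,r,s,t}.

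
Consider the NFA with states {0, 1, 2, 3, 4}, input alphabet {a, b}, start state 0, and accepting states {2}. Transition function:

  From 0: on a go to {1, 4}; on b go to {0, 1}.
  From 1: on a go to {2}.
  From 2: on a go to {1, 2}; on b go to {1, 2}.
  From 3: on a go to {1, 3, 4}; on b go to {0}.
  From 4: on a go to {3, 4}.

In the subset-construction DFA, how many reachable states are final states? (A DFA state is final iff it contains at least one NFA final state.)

5

Start state of the DFA: {0}.
{0} --a--> {1, 4}  [new]
{0} --b--> {0, 1}  [new]
{1, 4} --a--> {2, 3, 4}  [new]
{1, 4} --b--> ∅  [new]
{0, 1} --a--> {1, 2, 4}  [new]
{0, 1} --b--> {0, 1}  [seen]
{2, 3, 4} --a--> {1, 2, 3, 4}  [new]
{2, 3, 4} --b--> {0, 1, 2}  [new]
∅ --a--> ∅  [seen]
∅ --b--> ∅  [seen]
{1, 2, 4} --a--> {1, 2, 3, 4}  [seen]
{1, 2, 4} --b--> {1, 2}  [new]
{1, 2, 3, 4} --a--> {1, 2, 3, 4}  [seen]
{1, 2, 3, 4} --b--> {0, 1, 2}  [seen]
{0, 1, 2} --a--> {1, 2, 4}  [seen]
{0, 1, 2} --b--> {0, 1, 2}  [seen]
{1, 2} --a--> {1, 2}  [seen]
{1, 2} --b--> {1, 2}  [seen]
Reachable DFA states: {0}, {1, 4}, {0, 1}, {2, 3, 4}, ∅, {1, 2, 4}, {1, 2, 3, 4}, {0, 1, 2}, {1, 2}.
Accepting DFA states (contain an NFA accepting state): {2, 3, 4}, {1, 2, 4}, {1, 2, 3, 4}, {0, 1, 2}, {1, 2}.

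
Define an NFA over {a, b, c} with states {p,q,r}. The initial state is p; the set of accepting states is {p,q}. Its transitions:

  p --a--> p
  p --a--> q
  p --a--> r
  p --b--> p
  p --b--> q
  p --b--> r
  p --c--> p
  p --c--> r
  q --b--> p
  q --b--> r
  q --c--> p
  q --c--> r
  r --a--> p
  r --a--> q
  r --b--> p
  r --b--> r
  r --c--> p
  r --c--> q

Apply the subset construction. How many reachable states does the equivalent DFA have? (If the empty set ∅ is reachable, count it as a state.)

3

Start state of the DFA: {p}.
{p} --a--> {p,q,r}  [new]
{p} --b--> {p,q,r}  [seen]
{p} --c--> {p,r}  [new]
{p,q,r} --a--> {p,q,r}  [seen]
{p,q,r} --b--> {p,q,r}  [seen]
{p,q,r} --c--> {p,q,r}  [seen]
{p,r} --a--> {p,q,r}  [seen]
{p,r} --b--> {p,q,r}  [seen]
{p,r} --c--> {p,q,r}  [seen]
Reachable DFA states: {p}, {p,q,r}, {p,r}.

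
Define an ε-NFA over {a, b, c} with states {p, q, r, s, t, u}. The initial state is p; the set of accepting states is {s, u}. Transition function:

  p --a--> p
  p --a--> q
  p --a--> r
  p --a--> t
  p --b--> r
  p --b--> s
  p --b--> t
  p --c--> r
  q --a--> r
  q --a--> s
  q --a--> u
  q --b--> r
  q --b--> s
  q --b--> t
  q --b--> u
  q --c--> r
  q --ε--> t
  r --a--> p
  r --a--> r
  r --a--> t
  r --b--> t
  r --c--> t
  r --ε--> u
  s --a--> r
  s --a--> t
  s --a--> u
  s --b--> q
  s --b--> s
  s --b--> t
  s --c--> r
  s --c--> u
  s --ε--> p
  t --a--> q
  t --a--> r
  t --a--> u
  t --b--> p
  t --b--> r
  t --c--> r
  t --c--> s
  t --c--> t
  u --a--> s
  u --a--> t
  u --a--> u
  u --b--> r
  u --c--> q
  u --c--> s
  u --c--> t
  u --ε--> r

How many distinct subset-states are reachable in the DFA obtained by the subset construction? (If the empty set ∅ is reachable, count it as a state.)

Start state of the DFA: {p} (ε-closure of the NFA start).
{p} --a--> {p, q, r, t, u}  [new]
{p} --b--> {p, r, s, t, u}  [new]
{p} --c--> {r, u}  [new]
{p, q, r, t, u} --a--> {p, q, r, s, t, u}  [new]
{p, q, r, t, u} --b--> {p, r, s, t, u}  [seen]
{p, q, r, t, u} --c--> {p, q, r, s, t, u}  [seen]
{p, r, s, t, u} --a--> {p, q, r, s, t, u}  [seen]
{p, r, s, t, u} --b--> {p, q, r, s, t, u}  [seen]
{p, r, s, t, u} --c--> {p, q, r, s, t, u}  [seen]
{r, u} --a--> {p, r, s, t, u}  [seen]
{r, u} --b--> {r, t, u}  [new]
{r, u} --c--> {p, q, s, t}  [new]
{p, q, r, s, t, u} --a--> {p, q, r, s, t, u}  [seen]
{p, q, r, s, t, u} --b--> {p, q, r, s, t, u}  [seen]
{p, q, r, s, t, u} --c--> {p, q, r, s, t, u}  [seen]
{r, t, u} --a--> {p, q, r, s, t, u}  [seen]
{r, t, u} --b--> {p, r, t, u}  [new]
{r, t, u} --c--> {p, q, r, s, t, u}  [seen]
{p, q, s, t} --a--> {p, q, r, s, t, u}  [seen]
{p, q, s, t} --b--> {p, q, r, s, t, u}  [seen]
{p, q, s, t} --c--> {p, r, s, t, u}  [seen]
{p, r, t, u} --a--> {p, q, r, s, t, u}  [seen]
{p, r, t, u} --b--> {p, r, s, t, u}  [seen]
{p, r, t, u} --c--> {p, q, r, s, t, u}  [seen]
Reachable DFA states: {p}, {p, q, r, t, u}, {p, r, s, t, u}, {r, u}, {p, q, r, s, t, u}, {r, t, u}, {p, q, s, t}, {p, r, t, u}.

8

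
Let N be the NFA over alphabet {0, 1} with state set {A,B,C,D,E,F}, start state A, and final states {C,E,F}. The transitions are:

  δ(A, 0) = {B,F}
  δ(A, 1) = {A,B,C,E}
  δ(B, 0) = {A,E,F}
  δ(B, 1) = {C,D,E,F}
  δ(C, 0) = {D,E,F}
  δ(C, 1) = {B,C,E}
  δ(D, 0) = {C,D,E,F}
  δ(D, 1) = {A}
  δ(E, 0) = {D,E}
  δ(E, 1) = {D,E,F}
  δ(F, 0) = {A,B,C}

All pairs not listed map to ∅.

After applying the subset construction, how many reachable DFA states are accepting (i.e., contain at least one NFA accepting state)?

6

Start state of the DFA: {A}.
{A} --0--> {B,F}  [new]
{A} --1--> {A,B,C,E}  [new]
{B,F} --0--> {A,B,C,E,F}  [new]
{B,F} --1--> {C,D,E,F}  [new]
{A,B,C,E} --0--> {A,B,D,E,F}  [new]
{A,B,C,E} --1--> {A,B,C,D,E,F}  [new]
{A,B,C,E,F} --0--> {A,B,C,D,E,F}  [seen]
{A,B,C,E,F} --1--> {A,B,C,D,E,F}  [seen]
{C,D,E,F} --0--> {A,B,C,D,E,F}  [seen]
{C,D,E,F} --1--> {A,B,C,D,E,F}  [seen]
{A,B,D,E,F} --0--> {A,B,C,D,E,F}  [seen]
{A,B,D,E,F} --1--> {A,B,C,D,E,F}  [seen]
{A,B,C,D,E,F} --0--> {A,B,C,D,E,F}  [seen]
{A,B,C,D,E,F} --1--> {A,B,C,D,E,F}  [seen]
Reachable DFA states: {A}, {B,F}, {A,B,C,E}, {A,B,C,E,F}, {C,D,E,F}, {A,B,D,E,F}, {A,B,C,D,E,F}.
Accepting DFA states (contain an NFA accepting state): {B,F}, {A,B,C,E}, {A,B,C,E,F}, {C,D,E,F}, {A,B,D,E,F}, {A,B,C,D,E,F}.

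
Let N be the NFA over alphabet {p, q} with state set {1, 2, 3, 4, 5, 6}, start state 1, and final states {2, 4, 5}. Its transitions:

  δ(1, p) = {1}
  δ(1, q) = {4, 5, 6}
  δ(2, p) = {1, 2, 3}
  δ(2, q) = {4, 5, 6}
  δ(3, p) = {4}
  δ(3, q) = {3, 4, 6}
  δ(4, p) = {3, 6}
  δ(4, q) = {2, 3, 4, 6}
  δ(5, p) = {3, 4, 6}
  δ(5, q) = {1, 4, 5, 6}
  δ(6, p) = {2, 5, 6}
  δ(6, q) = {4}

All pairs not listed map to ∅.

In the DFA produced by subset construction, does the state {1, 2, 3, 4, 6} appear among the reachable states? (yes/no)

no

Start state of the DFA: {1}.
{1} --p--> {1}  [seen]
{1} --q--> {4, 5, 6}  [new]
{4, 5, 6} --p--> {2, 3, 4, 5, 6}  [new]
{4, 5, 6} --q--> {1, 2, 3, 4, 5, 6}  [new]
{2, 3, 4, 5, 6} --p--> {1, 2, 3, 4, 5, 6}  [seen]
{2, 3, 4, 5, 6} --q--> {1, 2, 3, 4, 5, 6}  [seen]
{1, 2, 3, 4, 5, 6} --p--> {1, 2, 3, 4, 5, 6}  [seen]
{1, 2, 3, 4, 5, 6} --q--> {1, 2, 3, 4, 5, 6}  [seen]
Reachable DFA states: {1}, {4, 5, 6}, {2, 3, 4, 5, 6}, {1, 2, 3, 4, 5, 6}.
{1, 2, 3, 4, 6} is not among them.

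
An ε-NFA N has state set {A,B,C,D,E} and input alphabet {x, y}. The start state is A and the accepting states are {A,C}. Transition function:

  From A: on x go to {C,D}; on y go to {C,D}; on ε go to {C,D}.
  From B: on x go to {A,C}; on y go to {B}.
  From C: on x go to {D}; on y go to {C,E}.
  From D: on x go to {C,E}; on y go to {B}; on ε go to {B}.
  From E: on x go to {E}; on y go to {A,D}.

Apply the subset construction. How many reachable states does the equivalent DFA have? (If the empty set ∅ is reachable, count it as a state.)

Start state of the DFA: {A,B,C,D} (ε-closure of the NFA start).
{A,B,C,D} --x--> {A,B,C,D,E}  [new]
{A,B,C,D} --y--> {B,C,D,E}  [new]
{A,B,C,D,E} --x--> {A,B,C,D,E}  [seen]
{A,B,C,D,E} --y--> {A,B,C,D,E}  [seen]
{B,C,D,E} --x--> {A,B,C,D,E}  [seen]
{B,C,D,E} --y--> {A,B,C,D,E}  [seen]
Reachable DFA states: {A,B,C,D}, {A,B,C,D,E}, {B,C,D,E}.

3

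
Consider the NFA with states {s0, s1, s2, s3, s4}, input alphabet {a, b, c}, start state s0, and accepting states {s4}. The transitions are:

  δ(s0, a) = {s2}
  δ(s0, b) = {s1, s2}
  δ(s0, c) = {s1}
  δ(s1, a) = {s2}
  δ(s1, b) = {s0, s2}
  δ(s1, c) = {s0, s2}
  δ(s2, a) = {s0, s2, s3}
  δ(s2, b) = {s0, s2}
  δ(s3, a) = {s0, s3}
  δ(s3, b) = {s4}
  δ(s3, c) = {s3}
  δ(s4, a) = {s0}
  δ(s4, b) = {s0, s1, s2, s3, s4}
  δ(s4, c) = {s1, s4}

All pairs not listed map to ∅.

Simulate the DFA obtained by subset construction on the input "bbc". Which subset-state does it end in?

{s1}

Start: {s0}.
δ(s0,b) = {s1, s2}.
Union: {s1, s2}.
After b: {s1, s2}.
δ(s1,b) = {s0, s2}; δ(s2,b) = {s0, s2}.
Union: {s0, s2}.
After b: {s0, s2}.
δ(s0,c) = {s1}; δ(s2,c) = ∅.
Union: {s1}.
After c: {s1}.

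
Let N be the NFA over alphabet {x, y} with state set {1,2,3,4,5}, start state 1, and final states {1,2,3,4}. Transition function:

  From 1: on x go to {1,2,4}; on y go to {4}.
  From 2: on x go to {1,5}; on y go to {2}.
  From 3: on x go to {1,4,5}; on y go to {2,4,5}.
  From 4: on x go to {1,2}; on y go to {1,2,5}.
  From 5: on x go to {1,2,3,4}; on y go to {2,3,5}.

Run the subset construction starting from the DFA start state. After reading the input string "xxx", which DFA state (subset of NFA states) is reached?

Start: {1}.
δ(1,x) = {1,2,4}.
Union: {1,2,4}.
After x: {1,2,4}.
δ(1,x) = {1,2,4}; δ(2,x) = {1,5}; δ(4,x) = {1,2}.
Union: {1,2,4,5}.
After x: {1,2,4,5}.
δ(1,x) = {1,2,4}; δ(2,x) = {1,5}; δ(4,x) = {1,2}; δ(5,x) = {1,2,3,4}.
Union: {1,2,3,4,5}.
After x: {1,2,3,4,5}.

{1,2,3,4,5}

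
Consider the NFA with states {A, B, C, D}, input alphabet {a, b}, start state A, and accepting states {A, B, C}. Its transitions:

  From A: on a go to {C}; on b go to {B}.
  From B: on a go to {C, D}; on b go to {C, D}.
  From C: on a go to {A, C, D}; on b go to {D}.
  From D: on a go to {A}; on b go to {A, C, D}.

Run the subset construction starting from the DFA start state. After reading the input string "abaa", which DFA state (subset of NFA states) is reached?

Start: {A}.
δ(A,a) = {C}.
Union: {C}.
After a: {C}.
δ(C,b) = {D}.
Union: {D}.
After b: {D}.
δ(D,a) = {A}.
Union: {A}.
After a: {A}.
δ(A,a) = {C}.
Union: {C}.
After a: {C}.

{C}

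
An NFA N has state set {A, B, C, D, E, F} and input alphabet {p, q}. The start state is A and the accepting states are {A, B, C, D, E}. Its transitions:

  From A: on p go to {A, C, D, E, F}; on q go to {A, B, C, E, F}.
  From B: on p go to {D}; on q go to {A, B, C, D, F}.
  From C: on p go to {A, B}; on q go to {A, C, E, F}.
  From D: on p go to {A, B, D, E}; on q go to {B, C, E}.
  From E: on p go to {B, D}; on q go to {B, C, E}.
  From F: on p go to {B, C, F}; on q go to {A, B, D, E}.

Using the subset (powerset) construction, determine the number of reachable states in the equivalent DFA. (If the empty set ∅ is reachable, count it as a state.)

Start state of the DFA: {A}.
{A} --p--> {A, C, D, E, F}  [new]
{A} --q--> {A, B, C, E, F}  [new]
{A, C, D, E, F} --p--> {A, B, C, D, E, F}  [new]
{A, C, D, E, F} --q--> {A, B, C, D, E, F}  [seen]
{A, B, C, E, F} --p--> {A, B, C, D, E, F}  [seen]
{A, B, C, E, F} --q--> {A, B, C, D, E, F}  [seen]
{A, B, C, D, E, F} --p--> {A, B, C, D, E, F}  [seen]
{A, B, C, D, E, F} --q--> {A, B, C, D, E, F}  [seen]
Reachable DFA states: {A}, {A, C, D, E, F}, {A, B, C, E, F}, {A, B, C, D, E, F}.

4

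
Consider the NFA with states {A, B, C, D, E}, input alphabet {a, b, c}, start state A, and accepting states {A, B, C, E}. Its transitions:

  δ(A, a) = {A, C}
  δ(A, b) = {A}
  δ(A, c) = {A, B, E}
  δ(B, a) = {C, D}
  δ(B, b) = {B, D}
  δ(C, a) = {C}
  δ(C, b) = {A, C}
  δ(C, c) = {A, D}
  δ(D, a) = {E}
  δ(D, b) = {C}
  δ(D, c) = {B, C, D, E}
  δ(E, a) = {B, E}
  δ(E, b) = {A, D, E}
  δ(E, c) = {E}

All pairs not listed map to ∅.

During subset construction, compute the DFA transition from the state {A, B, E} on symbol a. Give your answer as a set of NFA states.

{A, B, C, D, E}

δ(A,a) = {A, C}; δ(B,a) = {C, D}; δ(E,a) = {B, E}.
Union: {A, B, C, D, E}.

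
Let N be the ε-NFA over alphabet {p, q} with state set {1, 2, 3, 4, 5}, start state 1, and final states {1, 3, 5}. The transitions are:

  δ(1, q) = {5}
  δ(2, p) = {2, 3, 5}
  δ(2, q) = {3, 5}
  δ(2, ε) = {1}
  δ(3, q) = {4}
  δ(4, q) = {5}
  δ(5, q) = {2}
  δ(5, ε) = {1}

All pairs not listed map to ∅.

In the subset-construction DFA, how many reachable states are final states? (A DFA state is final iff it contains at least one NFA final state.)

Start state of the DFA: {1} (ε-closure of the NFA start).
{1} --p--> ∅  [new]
{1} --q--> {1, 5}  [new]
∅ --p--> ∅  [seen]
∅ --q--> ∅  [seen]
{1, 5} --p--> ∅  [seen]
{1, 5} --q--> {1, 2, 5}  [new]
{1, 2, 5} --p--> {1, 2, 3, 5}  [new]
{1, 2, 5} --q--> {1, 2, 3, 5}  [seen]
{1, 2, 3, 5} --p--> {1, 2, 3, 5}  [seen]
{1, 2, 3, 5} --q--> {1, 2, 3, 4, 5}  [new]
{1, 2, 3, 4, 5} --p--> {1, 2, 3, 5}  [seen]
{1, 2, 3, 4, 5} --q--> {1, 2, 3, 4, 5}  [seen]
Reachable DFA states: {1}, ∅, {1, 5}, {1, 2, 5}, {1, 2, 3, 5}, {1, 2, 3, 4, 5}.
Accepting DFA states (contain an NFA accepting state): {1}, {1, 5}, {1, 2, 5}, {1, 2, 3, 5}, {1, 2, 3, 4, 5}.

5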